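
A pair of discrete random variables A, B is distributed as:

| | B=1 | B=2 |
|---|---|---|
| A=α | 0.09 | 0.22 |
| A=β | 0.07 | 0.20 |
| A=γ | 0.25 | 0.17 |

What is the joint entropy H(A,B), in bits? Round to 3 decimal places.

2.461 bits

H(A,B) = −Σ p(x,y)·log₂ p(x,y) over all 6 cells.
  cell (α,1): −0.09·log₂0.09 = 0.3127
  cell (α,2): −0.22·log₂0.22 = 0.4806
  cell (β,1): −0.07·log₂0.07 = 0.2686
  cell (β,2): −0.20·log₂0.20 = 0.4644
  cell (γ,1): −0.25·log₂0.25 = 0.5000
  cell (γ,2): −0.17·log₂0.17 = 0.4346
Sum = 2.461 bits.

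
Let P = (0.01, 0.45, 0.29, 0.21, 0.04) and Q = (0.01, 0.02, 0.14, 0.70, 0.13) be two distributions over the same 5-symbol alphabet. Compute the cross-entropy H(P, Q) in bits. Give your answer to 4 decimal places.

3.6546 bits

H(P,Q) = −Σ p·log₂ q.
  −0.01·log₂(0.01) = 0.06644
  −0.45·log₂(0.02) = 2.53974
  −0.29·log₂(0.14) = 0.82259
  −0.21·log₂(0.70) = 0.10806
  −0.04·log₂(0.13) = 0.11774
H(P,Q) = 3.6546 bits.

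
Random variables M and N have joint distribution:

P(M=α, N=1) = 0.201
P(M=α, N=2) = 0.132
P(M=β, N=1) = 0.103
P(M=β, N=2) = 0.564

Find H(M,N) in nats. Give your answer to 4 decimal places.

1.1469 nats

H(M,N) = −Σ p(x,y)·ln p(x,y) over all 4 cells.
  cell (α,1): −0.201·ln0.201 = 0.32249
  cell (α,2): −0.132·ln0.132 = 0.26729
  cell (β,1): −0.103·ln0.103 = 0.23412
  cell (β,2): −0.564·ln0.564 = 0.32300
Sum = 1.1469 nats.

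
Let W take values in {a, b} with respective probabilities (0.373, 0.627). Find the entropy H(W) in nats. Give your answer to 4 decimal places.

H(W) = −Σ p·ln p.
  −(0.373)·ln(0.373) = 0.36784
  −(0.627)·ln(0.627) = 0.29269
Sum: 0.36784 + 0.29269 = 0.6605 nats.

0.6605 nats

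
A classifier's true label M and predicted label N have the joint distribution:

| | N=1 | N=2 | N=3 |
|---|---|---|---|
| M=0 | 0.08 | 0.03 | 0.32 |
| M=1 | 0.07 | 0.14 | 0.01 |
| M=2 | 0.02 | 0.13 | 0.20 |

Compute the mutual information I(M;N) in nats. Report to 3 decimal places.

0.218 nats

Marginals: p(M) = (0.4300, 0.2200, 0.3500), p(N) = (0.1700, 0.3000, 0.5300).
I(M;N) = H(M) + H(N) − H(M,N).
H(M) = 1.0635, H(N) = 0.9989, H(M,N) = 1.8447.
I(M;N) = 1.0635 + 0.9989 − 1.8447 = 0.218 nats.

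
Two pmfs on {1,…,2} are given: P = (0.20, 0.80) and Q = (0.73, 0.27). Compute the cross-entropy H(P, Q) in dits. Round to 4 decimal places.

0.4822 dits

H(P,Q) = −Σ p·log₁₀ q.
  −0.20·log₁₀(0.73) = 0.02734
  −0.80·log₁₀(0.27) = 0.45491
H(P,Q) = 0.4822 dits.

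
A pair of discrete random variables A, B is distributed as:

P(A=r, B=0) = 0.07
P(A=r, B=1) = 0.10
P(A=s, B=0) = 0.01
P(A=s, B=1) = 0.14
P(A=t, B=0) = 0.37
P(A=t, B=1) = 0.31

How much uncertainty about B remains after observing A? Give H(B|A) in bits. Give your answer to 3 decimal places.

Marginals: p(A) = (0.1700, 0.1500, 0.6800), p(B) = (0.4500, 0.5500).
H(B|A) = Σ p(A) · H(B|A=·).
  A=r: p=0.1700, H(B|A=r) = 0.9774
  A=s: p=0.1500, H(B|A=s) = 0.3534
  A=t: p=0.6800, H(B|A=t) = 0.9944
Weighted sum = 0.895 bits.

0.895 bits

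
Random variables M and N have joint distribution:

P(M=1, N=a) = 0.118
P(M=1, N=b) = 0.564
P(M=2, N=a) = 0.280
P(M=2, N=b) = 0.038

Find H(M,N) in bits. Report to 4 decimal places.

1.5233 bits

H(M,N) = −Σ p(x,y)·log₂ p(x,y) over all 4 cells.
  cell (1,a): −0.118·log₂0.118 = 0.36381
  cell (1,b): −0.564·log₂0.564 = 0.46600
  cell (2,a): −0.280·log₂0.280 = 0.51422
  cell (2,b): −0.038·log₂0.038 = 0.17928
Sum = 1.5233 bits.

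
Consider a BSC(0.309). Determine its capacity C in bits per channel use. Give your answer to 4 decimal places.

0.1080 bits

Binary symmetric channel: C = 1 − h₂(ε) where h₂ is the binary entropy function.
h₂(0.309) = −0.309·log₂0.309 − 0.691·log₂0.691 = 0.8920.
C = 1 − 0.8920 = 0.1080 bits per channel use.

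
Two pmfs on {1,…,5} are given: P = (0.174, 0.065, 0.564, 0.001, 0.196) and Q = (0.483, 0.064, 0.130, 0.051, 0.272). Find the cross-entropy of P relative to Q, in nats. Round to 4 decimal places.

H(P,Q) = −Σ p·ln q.
  −0.174·ln(0.483) = 0.12663
  −0.065·ln(0.064) = 0.17868
  −0.564·ln(0.130) = 1.15068
  −0.001·ln(0.051) = 0.00298
  −0.196·ln(0.272) = 0.25518
H(P,Q) = 1.7141 nats.

1.7141 nats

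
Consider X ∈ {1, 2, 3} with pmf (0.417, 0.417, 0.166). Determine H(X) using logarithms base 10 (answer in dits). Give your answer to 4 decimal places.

H(X) = −Σ p·log₁₀ p.
  −(0.417)·log₁₀(0.417) = 0.15840
  −(0.417)·log₁₀(0.417) = 0.15840
  −(0.166)·log₁₀(0.166) = 0.12946
Sum: 0.15840 + 0.15840 + 0.12946 = 0.4463 dits.

0.4463 dits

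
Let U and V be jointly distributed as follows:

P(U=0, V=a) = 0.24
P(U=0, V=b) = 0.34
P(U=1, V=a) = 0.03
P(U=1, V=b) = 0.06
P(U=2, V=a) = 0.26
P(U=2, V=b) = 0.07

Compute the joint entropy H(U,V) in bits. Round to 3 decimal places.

2.192 bits

H(U,V) = −Σ p(x,y)·log₂ p(x,y) over all 6 cells.
  cell (0,a): −0.24·log₂0.24 = 0.4941
  cell (0,b): −0.34·log₂0.34 = 0.5292
  cell (1,a): −0.03·log₂0.03 = 0.1518
  cell (1,b): −0.06·log₂0.06 = 0.2435
  cell (2,a): −0.26·log₂0.26 = 0.5053
  cell (2,b): −0.07·log₂0.07 = 0.2686
Sum = 2.192 bits.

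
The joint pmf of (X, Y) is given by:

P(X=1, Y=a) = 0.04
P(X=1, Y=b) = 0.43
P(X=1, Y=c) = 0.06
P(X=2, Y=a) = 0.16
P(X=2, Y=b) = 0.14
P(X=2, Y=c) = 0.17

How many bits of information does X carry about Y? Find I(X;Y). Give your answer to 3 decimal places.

0.204 bits

Marginals: p(X) = (0.5300, 0.4700), p(Y) = (0.2000, 0.5700, 0.2300).
I(X;Y) = Σ p(x,y)·log₂[p(x,y)/(p(x)p(y))].
  (1,a): 0.04·log₂(0.3774) = -0.0562
  (1,b): 0.43·log₂(1.4234) = 0.2190
  (1,c): 0.06·log₂(0.4922) = -0.0614
  (2,a): 0.16·log₂(1.7021) = 0.1228
  (2,b): 0.14·log₂(0.5226) = -0.1311
  (2,c): 0.17·log₂(1.5726) = 0.1110
Sum = 0.204 bits.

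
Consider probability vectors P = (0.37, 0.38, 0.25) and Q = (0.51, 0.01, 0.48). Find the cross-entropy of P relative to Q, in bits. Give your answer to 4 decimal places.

H(P,Q) = −Σ p·log₂ q.
  −0.37·log₂(0.51) = 0.35943
  −0.38·log₂(0.01) = 2.52467
  −0.25·log₂(0.48) = 0.26472
H(P,Q) = 3.1488 bits.

3.1488 bits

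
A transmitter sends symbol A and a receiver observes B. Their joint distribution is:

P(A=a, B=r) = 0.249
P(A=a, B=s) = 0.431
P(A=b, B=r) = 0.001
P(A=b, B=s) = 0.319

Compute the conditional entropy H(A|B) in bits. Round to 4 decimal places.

Marginals: p(A) = (0.6800, 0.3200), p(B) = (0.2500, 0.7500).
H(A|B) = Σ p(B) · H(A|B=·).
  B=r: p=0.2500, H(A|B=r) = 0.0376
  B=s: p=0.7500, H(A|B=s) = 0.9839
Weighted sum = 0.7473 bits.

0.7473 bits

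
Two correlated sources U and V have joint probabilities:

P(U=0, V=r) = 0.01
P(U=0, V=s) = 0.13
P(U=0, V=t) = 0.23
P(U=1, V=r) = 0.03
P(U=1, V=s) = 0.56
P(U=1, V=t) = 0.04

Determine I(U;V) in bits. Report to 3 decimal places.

0.273 bits

Marginals: p(U) = (0.3700, 0.6300), p(V) = (0.0400, 0.6900, 0.2700).
I(U;V) = H(U) + H(V) − H(U,V).
H(U) = 0.9507, H(V) = 1.0652, H(U,V) = 1.7427.
I(U;V) = 0.9507 + 1.0652 − 1.7427 = 0.273 bits.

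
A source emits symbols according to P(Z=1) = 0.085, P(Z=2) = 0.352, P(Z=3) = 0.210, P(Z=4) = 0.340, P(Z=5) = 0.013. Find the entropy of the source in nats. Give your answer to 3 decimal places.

1.328 nats

H(Z) = −Σ p·ln p.
  −(0.085)·ln(0.085) = 0.2095
  −(0.352)·ln(0.352) = 0.3675
  −(0.210)·ln(0.210) = 0.3277
  −(0.340)·ln(0.340) = 0.3668
  −(0.013)·ln(0.013) = 0.0565
Sum: 0.2095 + 0.3675 + 0.3277 + 0.3668 + 0.0565 = 1.328 nats.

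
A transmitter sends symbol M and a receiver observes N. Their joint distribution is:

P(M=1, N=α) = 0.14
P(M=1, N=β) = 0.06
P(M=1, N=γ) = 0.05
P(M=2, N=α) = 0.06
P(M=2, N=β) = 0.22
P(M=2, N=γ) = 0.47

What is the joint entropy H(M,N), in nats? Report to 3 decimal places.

1.451 nats

H(M,N) = −Σ p(x,y)·ln p(x,y) over all 6 cells.
  cell (1,α): −0.14·ln0.14 = 0.2753
  cell (1,β): −0.06·ln0.06 = 0.1688
  cell (1,γ): −0.05·ln0.05 = 0.1498
  cell (2,α): −0.06·ln0.06 = 0.1688
  cell (2,β): −0.22·ln0.22 = 0.3331
  cell (2,γ): −0.47·ln0.47 = 0.3549
Sum = 1.451 nats.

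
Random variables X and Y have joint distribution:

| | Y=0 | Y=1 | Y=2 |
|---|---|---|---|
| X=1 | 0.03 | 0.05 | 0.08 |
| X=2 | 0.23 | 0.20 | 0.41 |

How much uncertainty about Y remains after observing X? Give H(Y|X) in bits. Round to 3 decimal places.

Marginals: p(X) = (0.1600, 0.8400), p(Y) = (0.2600, 0.2500, 0.4900).
H(Y|X) = Σ p(X) · H(Y|X=·).
  X=1: p=0.1600, H(Y|X=1) = 1.4772
  X=2: p=0.8400, H(Y|X=2) = 1.5097
Weighted sum = 1.505 bits.

1.505 bits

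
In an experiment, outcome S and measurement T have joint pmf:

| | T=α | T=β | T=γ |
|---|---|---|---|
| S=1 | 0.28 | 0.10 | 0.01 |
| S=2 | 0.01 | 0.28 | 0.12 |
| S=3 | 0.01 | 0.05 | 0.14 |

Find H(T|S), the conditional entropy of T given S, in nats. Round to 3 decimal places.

Chain rule: H(T|S) = H(S,T) − H(S).
Marginals: p(S) = (0.3900, 0.4100, 0.2000), p(T) = (0.3000, 0.4300, 0.2700).
H(S,T) = 1.7607 nats; H(S) = 1.0547 nats.
H(T|S) = 1.7607 − 1.0547 = 0.706 nats.

0.706 nats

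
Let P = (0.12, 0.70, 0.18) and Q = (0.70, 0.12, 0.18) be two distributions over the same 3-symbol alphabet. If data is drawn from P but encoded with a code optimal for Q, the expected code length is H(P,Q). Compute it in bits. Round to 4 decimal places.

2.6483 bits

H(P,Q) = −Σ p·log₂ q.
  −0.12·log₂(0.70) = 0.06175
  −0.70·log₂(0.12) = 2.14123
  −0.18·log₂(0.18) = 0.44531
H(P,Q) = 2.6483 bits.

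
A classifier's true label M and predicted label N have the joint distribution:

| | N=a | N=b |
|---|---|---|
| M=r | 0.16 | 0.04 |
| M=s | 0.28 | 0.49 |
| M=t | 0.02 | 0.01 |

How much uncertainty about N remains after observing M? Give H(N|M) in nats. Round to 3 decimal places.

Marginals: p(M) = (0.2000, 0.7700, 0.0300), p(N) = (0.4600, 0.5400).
H(N|M) = Σ p(M) · H(N|M=·).
  M=r: p=0.2000, H(N|M=r) = 0.5004
  M=s: p=0.7700, H(N|M=s) = 0.6555
  M=t: p=0.0300, H(N|M=t) = 0.6365
Weighted sum = 0.624 nats.

0.624 nats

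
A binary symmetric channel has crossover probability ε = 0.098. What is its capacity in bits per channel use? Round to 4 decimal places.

0.5374 bits

Binary symmetric channel: C = 1 − h₂(ε) where h₂ is the binary entropy function.
h₂(0.098) = −0.098·log₂0.098 − 0.902·log₂0.902 = 0.4626.
C = 1 − 0.4626 = 0.5374 bits per channel use.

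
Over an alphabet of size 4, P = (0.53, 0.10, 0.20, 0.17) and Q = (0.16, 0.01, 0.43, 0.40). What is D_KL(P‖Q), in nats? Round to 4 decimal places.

D(P‖Q) = Σ p·ln(p/q).
  0.53·ln(0.53/0.16) = 0.63478
  0.10·ln(0.10/0.01) = 0.23026
  0.20·ln(0.20/0.43) = -0.15309
  0.17·ln(0.17/0.40) = -0.14546
D(P‖Q) = 0.5665 nats.

0.5665 nats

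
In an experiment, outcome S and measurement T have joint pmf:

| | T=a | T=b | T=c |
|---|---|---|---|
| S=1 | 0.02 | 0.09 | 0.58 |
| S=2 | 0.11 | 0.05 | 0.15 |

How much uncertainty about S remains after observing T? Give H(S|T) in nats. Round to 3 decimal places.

0.518 nats

Marginals: p(S) = (0.6900, 0.3100), p(T) = (0.1300, 0.1400, 0.7300).
H(S|T) = Σ p(T) · H(S|T=·).
  T=a: p=0.1300, H(S|T=a) = 0.4293
  T=b: p=0.1400, H(S|T=b) = 0.6518
  T=c: p=0.7300, H(S|T=c) = 0.5079
Weighted sum = 0.518 nats.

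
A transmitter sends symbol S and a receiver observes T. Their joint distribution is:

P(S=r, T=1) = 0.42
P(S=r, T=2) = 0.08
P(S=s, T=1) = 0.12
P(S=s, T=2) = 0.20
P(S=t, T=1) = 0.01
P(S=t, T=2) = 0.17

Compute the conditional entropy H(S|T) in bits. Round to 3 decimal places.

1.157 bits

Chain rule: H(S|T) = H(S,T) − H(T).
Marginals: p(S) = (0.5000, 0.3200, 0.1800), p(T) = (0.5500, 0.4500).
H(S,T) = 2.1496 bits; H(T) = 0.9928 bits.
H(S|T) = 2.1496 − 0.9928 = 1.157 bits.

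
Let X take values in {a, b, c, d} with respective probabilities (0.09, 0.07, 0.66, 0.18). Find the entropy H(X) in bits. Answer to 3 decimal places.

1.422 bits

H(X) = −Σ p·log₂ p.
  −(0.09)·log₂(0.09) = 0.3127
  −(0.07)·log₂(0.07) = 0.2686
  −(0.66)·log₂(0.66) = 0.3956
  −(0.18)·log₂(0.18) = 0.4453
Sum: 0.3127 + 0.2686 + 0.3956 + 0.4453 = 1.422 bits.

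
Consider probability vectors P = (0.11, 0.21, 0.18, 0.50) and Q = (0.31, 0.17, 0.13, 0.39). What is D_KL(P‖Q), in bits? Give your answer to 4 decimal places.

D(P‖Q) = Σ p·log₂(p/q).
  0.11·log₂(0.11/0.31) = -0.16442
  0.21·log₂(0.21/0.17) = 0.06402
  0.18·log₂(0.18/0.13) = 0.08451
  0.50·log₂(0.50/0.39) = 0.17923
D(P‖Q) = 0.1633 bits.

0.1633 bits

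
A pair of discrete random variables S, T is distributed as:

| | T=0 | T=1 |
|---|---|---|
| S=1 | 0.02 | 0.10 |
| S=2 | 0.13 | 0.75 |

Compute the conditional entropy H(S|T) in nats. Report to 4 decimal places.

0.3668 nats

Chain rule: H(S|T) = H(S,T) − H(T).
Marginals: p(S) = (0.1200, 0.8800), p(T) = (0.1500, 0.8500).
H(S,T) = 0.7895 nats; H(T) = 0.4227 nats.
H(S|T) = 0.7895 − 0.4227 = 0.3668 nats.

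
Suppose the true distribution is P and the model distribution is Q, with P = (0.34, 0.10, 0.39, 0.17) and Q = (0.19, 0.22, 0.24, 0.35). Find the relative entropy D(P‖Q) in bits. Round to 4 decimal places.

0.2678 bits

D(P‖Q) = Σ p·log₂(p/q).
  0.34·log₂(0.34/0.19) = 0.28544
  0.10·log₂(0.10/0.22) = -0.11375
  0.39·log₂(0.39/0.24) = 0.27317
  0.17·log₂(0.17/0.35) = -0.17711
D(P‖Q) = 0.2678 bits.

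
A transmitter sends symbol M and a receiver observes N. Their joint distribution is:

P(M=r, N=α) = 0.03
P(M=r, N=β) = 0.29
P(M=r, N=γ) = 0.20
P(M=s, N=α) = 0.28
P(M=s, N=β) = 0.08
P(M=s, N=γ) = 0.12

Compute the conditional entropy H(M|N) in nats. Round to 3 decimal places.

0.503 nats

Chain rule: H(M|N) = H(M,N) − H(N).
Marginals: p(M) = (0.5200, 0.4800), p(N) = (0.3100, 0.3700, 0.3200).
H(M,N) = 1.5990 nats; H(N) = 1.0956 nats.
H(M|N) = 1.5990 − 1.0956 = 0.503 nats.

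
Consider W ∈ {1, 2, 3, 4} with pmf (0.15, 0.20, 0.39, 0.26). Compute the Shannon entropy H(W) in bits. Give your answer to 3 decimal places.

1.910 bits

H(W) = −Σ p·log₂ p.
  −(0.15)·log₂(0.15) = 0.4105
  −(0.20)·log₂(0.20) = 0.4644
  −(0.39)·log₂(0.39) = 0.5298
  −(0.26)·log₂(0.26) = 0.5053
Sum: 0.4105 + 0.4644 + 0.5298 + 0.5053 = 1.910 bits.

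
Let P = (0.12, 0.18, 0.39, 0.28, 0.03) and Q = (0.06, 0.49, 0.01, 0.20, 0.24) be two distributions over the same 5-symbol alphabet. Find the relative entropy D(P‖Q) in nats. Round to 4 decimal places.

D(P‖Q) = Σ p·ln(p/q).
  0.12·ln(0.12/0.06) = 0.08318
  0.18·ln(0.18/0.49) = -0.18026
  0.39·ln(0.39/0.01) = 1.42879
  0.28·ln(0.28/0.20) = 0.09421
  0.03·ln(0.03/0.24) = -0.06238
D(P‖Q) = 1.3635 nats.

1.3635 nats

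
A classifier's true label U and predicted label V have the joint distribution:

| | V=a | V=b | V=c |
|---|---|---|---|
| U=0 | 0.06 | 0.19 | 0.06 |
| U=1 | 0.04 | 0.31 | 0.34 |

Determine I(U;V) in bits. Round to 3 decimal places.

Marginals: p(U) = (0.3100, 0.6900), p(V) = (0.1000, 0.5000, 0.4000).
I(U;V) = H(U) + H(V) − H(U,V).
H(U) = 0.8932, H(V) = 1.3610, H(U,V) = 2.1810.
I(U;V) = 0.8932 + 1.3610 − 2.1810 = 0.073 bits.

0.073 bits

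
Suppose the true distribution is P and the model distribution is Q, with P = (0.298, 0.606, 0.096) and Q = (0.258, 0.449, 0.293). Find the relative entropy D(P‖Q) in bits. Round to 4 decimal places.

0.1696 bits

D(P‖Q) = Σ p·log₂(p/q).
  0.298·log₂(0.298/0.258) = 0.06197
  0.606·log₂(0.606/0.449) = 0.26216
  0.096·log₂(0.096/0.293) = -0.15454
D(P‖Q) = 0.1696 bits.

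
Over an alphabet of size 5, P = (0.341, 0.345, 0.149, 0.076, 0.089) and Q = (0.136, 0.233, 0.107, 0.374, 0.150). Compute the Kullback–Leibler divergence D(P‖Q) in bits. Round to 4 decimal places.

D(P‖Q) = Σ p·log₂(p/q).
  0.341·log₂(0.341/0.136) = 0.45222
  0.345·log₂(0.345/0.233) = 0.19536
  0.149·log₂(0.149/0.107) = 0.07118
  0.076·log₂(0.076/0.374) = -0.17472
  0.089·log₂(0.089/0.150) = -0.06702
D(P‖Q) = 0.4770 bits.

0.4770 bits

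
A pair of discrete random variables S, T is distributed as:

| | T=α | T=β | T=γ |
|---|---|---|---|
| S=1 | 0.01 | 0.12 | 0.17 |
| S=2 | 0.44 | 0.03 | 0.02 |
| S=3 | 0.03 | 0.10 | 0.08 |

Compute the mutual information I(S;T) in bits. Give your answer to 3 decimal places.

0.587 bits

Marginals: p(S) = (0.3000, 0.4900, 0.2100), p(T) = (0.4800, 0.2500, 0.2700).
I(S;T) = Σ p(x,y)·log₂[p(x,y)/(p(x)p(y))].
  (1,α): 0.01·log₂(0.0694) = -0.0385
  (1,β): 0.12·log₂(1.6000) = 0.0814
  (1,γ): 0.17·log₂(2.0988) = 0.1818
  (2,α): 0.44·log₂(1.8707) = 0.3976
  (2,β): 0.03·log₂(0.2449) = -0.0609
  (2,γ): 0.02·log₂(0.1512) = -0.0545
  (3,α): 0.03·log₂(0.2976) = -0.0525
  (3,β): 0.10·log₂(1.9048) = 0.0930
  (3,γ): 0.08·log₂(1.4109) = 0.0397
Sum = 0.587 bits.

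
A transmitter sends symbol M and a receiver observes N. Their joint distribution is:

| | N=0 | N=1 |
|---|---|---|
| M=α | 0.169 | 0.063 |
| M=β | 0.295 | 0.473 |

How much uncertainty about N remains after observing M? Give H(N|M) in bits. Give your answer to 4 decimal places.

0.9337 bits

Marginals: p(M) = (0.2320, 0.7680), p(N) = (0.4640, 0.5360).
H(N|M) = Σ p(M) · H(N|M=·).
  M=α: p=0.2320, H(N|M=α) = 0.8437
  M=β: p=0.7680, H(N|M=β) = 0.9609
Weighted sum = 0.9337 bits.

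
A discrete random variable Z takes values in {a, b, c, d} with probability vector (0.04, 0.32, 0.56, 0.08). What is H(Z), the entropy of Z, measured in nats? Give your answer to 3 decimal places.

H(Z) = −Σ p·ln p.
  −(0.04)·ln(0.04) = 0.1288
  −(0.32)·ln(0.32) = 0.3646
  −(0.56)·ln(0.56) = 0.3247
  −(0.08)·ln(0.08) = 0.2021
Sum: 0.1288 + 0.3646 + 0.3247 + 0.2021 = 1.020 nats.

1.020 nats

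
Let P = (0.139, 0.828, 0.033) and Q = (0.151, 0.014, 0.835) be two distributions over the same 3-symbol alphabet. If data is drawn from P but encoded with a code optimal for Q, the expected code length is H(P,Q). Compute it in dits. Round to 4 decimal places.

H(P,Q) = −Σ p·log₁₀ q.
  −0.139·log₁₀(0.151) = 0.11412
  −0.828·log₁₀(0.014) = 1.53501
  −0.033·log₁₀(0.835) = 0.00258
H(P,Q) = 1.6517 dits.

1.6517 dits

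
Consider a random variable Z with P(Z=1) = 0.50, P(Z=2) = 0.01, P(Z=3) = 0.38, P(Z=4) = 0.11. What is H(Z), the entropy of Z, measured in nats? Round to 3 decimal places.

H(Z) = −Σ p·ln p.
  −(0.50)·ln(0.50) = 0.3466
  −(0.01)·ln(0.01) = 0.0461
  −(0.38)·ln(0.38) = 0.3677
  −(0.11)·ln(0.11) = 0.2428
Sum: 0.3466 + 0.0461 + 0.3677 + 0.2428 = 1.003 nats.

1.003 nats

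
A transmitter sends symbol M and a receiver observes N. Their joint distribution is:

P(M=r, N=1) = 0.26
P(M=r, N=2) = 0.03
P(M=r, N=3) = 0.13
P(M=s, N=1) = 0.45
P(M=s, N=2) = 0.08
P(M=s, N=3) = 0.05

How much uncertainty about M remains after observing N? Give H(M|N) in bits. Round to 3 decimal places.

Chain rule: H(M|N) = H(M,N) − H(N).
Marginals: p(M) = (0.4200, 0.5800), p(N) = (0.7100, 0.1100, 0.1800).
H(M,N) = 2.0657 bits; H(N) = 1.1464 bits.
H(M|N) = 2.0657 − 1.1464 = 0.919 bits.

0.919 bits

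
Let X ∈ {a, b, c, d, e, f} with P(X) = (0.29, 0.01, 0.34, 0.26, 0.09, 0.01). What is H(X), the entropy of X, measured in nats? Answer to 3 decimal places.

1.385 nats

H(X) = −Σ p·ln p.
  −(0.29)·ln(0.29) = 0.3590
  −(0.01)·ln(0.01) = 0.0461
  −(0.34)·ln(0.34) = 0.3668
  −(0.26)·ln(0.26) = 0.3502
  −(0.09)·ln(0.09) = 0.2167
  −(0.01)·ln(0.01) = 0.0461
Sum: 0.3590 + 0.0461 + 0.3668 + 0.3502 + 0.2167 + 0.0461 = 1.385 nats.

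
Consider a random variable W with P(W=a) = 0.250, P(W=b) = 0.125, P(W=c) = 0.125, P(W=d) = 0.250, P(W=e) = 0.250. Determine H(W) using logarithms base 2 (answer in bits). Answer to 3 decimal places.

2.250 bits

H(W) = −Σ p·log₂ p.
  −(0.250)·log₂(0.250) = 0.5000
  −(0.125)·log₂(0.125) = 0.3750
  −(0.125)·log₂(0.125) = 0.3750
  −(0.250)·log₂(0.250) = 0.5000
  −(0.250)·log₂(0.250) = 0.5000
Sum: 0.5000 + 0.3750 + 0.3750 + 0.5000 + 0.5000 = 2.250 bits.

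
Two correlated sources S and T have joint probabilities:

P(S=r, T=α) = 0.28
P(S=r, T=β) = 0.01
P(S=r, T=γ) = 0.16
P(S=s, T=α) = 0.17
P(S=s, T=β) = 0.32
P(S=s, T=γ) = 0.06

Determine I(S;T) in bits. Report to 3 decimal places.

Marginals: p(S) = (0.4500, 0.5500), p(T) = (0.4500, 0.3300, 0.2200).
I(S;T) = Σ p(x,y)·log₂[p(x,y)/(p(x)p(y))].
  (r,α): 0.28·log₂(1.3827) = 0.1309
  (r,β): 0.01·log₂(0.0673) = -0.0389
  (r,γ): 0.16·log₂(1.6162) = 0.1108
  (s,α): 0.17·log₂(0.6869) = -0.0921
  (s,β): 0.32·log₂(1.7631) = 0.2618
  (s,γ): 0.06·log₂(0.4959) = -0.0607
Sum = 0.312 bits.

0.312 bits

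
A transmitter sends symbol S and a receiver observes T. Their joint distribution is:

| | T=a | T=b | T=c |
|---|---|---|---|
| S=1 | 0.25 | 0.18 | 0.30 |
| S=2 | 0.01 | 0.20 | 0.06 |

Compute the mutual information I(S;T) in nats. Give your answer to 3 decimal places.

0.116 nats

Marginals: p(S) = (0.7300, 0.2700), p(T) = (0.2600, 0.3800, 0.3600).
I(S;T) = Σ p(x,y)·ln[p(x,y)/(p(x)p(y))].
  (1,a): 0.25·ln(1.3172) = 0.0689
  (1,b): 0.18·ln(0.6489) = -0.0779
  (1,c): 0.30·ln(1.1416) = 0.0397
  (2,a): 0.01·ln(0.1425) = -0.0195
  (2,b): 0.20·ln(1.9493) = 0.1335
  (2,c): 0.06·ln(0.6173) = -0.0289
Sum = 0.116 nats.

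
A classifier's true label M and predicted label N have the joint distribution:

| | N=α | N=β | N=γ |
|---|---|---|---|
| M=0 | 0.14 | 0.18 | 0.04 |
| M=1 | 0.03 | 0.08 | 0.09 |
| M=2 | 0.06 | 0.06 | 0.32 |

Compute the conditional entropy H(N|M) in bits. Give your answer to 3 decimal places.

1.281 bits

Chain rule: H(N|M) = H(M,N) − H(M).
Marginals: p(M) = (0.3600, 0.2000, 0.4400), p(N) = (0.2300, 0.3200, 0.4500).
H(M,N) = 2.7972 bits; H(M) = 1.5161 bits.
H(N|M) = 2.7972 − 1.5161 = 1.281 bits.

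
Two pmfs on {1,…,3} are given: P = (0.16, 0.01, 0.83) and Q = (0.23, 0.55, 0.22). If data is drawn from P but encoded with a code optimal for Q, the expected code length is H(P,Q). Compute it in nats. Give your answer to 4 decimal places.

1.4979 nats

H(P,Q) = −Σ p·ln q.
  −0.16·ln(0.23) = 0.23515
  −0.01·ln(0.55) = 0.00598
  −0.83·ln(0.22) = 1.25673
H(P,Q) = 1.4979 nats.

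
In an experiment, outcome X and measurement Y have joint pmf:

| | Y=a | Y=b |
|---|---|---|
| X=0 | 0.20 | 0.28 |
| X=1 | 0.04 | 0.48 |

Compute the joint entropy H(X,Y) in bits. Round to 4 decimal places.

1.6726 bits

H(X,Y) = −Σ p(x,y)·log₂ p(x,y) over all 4 cells.
  cell (0,a): −0.20·log₂0.20 = 0.46439
  cell (0,b): −0.28·log₂0.28 = 0.51422
  cell (1,a): −0.04·log₂0.04 = 0.18575
  cell (1,b): −0.48·log₂0.48 = 0.50827
Sum = 1.6726 bits.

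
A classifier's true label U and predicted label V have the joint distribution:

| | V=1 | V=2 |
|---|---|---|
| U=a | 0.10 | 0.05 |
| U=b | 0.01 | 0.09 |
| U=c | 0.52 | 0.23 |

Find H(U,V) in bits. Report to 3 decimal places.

1.906 bits

H(U,V) = −Σ p(x,y)·log₂ p(x,y) over all 6 cells.
  cell (a,1): −0.10·log₂0.10 = 0.3322
  cell (a,2): −0.05·log₂0.05 = 0.2161
  cell (b,1): −0.01·log₂0.01 = 0.0664
  cell (b,2): −0.09·log₂0.09 = 0.3127
  cell (c,1): −0.52·log₂0.52 = 0.4906
  cell (c,2): −0.23·log₂0.23 = 0.4877
Sum = 1.906 bits.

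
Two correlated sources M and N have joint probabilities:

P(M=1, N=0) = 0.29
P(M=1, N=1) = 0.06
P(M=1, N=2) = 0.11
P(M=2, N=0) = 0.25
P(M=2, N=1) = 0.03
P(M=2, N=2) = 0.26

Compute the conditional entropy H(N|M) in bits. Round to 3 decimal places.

1.273 bits

Marginals: p(M) = (0.4600, 0.5400), p(N) = (0.5400, 0.0900, 0.3700).
H(N|M) = Σ p(M) · H(N|M=·).
  M=1: p=0.4600, H(N|M=1) = 1.2965
  M=2: p=0.5400, H(N|M=2) = 1.2537
Weighted sum = 1.273 bits.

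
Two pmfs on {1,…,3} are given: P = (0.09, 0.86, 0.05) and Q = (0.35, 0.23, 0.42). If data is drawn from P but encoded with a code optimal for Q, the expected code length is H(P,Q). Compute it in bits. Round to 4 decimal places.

H(P,Q) = −Σ p·log₂ q.
  −0.09·log₂(0.35) = 0.13631
  −0.86·log₂(0.23) = 1.82345
  −0.05·log₂(0.42) = 0.06258
H(P,Q) = 2.0223 bits.

2.0223 bits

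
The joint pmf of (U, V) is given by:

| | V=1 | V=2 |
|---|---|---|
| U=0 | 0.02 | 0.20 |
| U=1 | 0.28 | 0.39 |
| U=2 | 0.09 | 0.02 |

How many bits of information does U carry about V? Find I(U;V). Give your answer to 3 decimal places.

Marginals: p(U) = (0.2200, 0.6700, 0.1100), p(V) = (0.3900, 0.6100).
I(U;V) = Σ p(x,y)·log₂[p(x,y)/(p(x)p(y))].
  (0,1): 0.02·log₂(0.2331) = -0.0420
  (0,2): 0.20·log₂(1.4903) = 0.1151
  (1,1): 0.28·log₂(1.0716) = 0.0279
  (1,2): 0.39·log₂(0.9542) = -0.0264
  (2,1): 0.09·log₂(2.0979) = 0.0962
  (2,2): 0.02·log₂(0.2981) = -0.0349
Sum = 0.136 bits.

0.136 bits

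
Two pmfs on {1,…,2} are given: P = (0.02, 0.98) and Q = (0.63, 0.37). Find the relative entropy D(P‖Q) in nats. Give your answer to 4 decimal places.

0.8856 nats

D(P‖Q) = Σ p·ln(p/q).
  0.02·ln(0.02/0.63) = -0.06900
  0.98·ln(0.98/0.37) = 0.95457
D(P‖Q) = 0.8856 nats.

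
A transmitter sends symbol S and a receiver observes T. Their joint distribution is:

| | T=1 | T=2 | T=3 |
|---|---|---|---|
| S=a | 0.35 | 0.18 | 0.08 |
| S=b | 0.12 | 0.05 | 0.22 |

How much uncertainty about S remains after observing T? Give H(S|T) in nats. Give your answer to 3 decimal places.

0.561 nats

Chain rule: H(S|T) = H(S,T) − H(T).
Marginals: p(S) = (0.6100, 0.3900), p(T) = (0.4700, 0.2300, 0.3000).
H(S,T) = 1.6155 nats; H(T) = 1.0541 nats.
H(S|T) = 1.6155 − 1.0541 = 0.561 nats.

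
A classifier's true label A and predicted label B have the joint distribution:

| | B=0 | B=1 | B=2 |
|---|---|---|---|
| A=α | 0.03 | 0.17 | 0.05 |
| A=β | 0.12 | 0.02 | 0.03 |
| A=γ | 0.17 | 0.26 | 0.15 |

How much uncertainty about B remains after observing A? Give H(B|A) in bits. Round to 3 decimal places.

Marginals: p(A) = (0.2500, 0.1700, 0.5800), p(B) = (0.3200, 0.4500, 0.2300).
H(B|A) = Σ p(A) · H(B|A=·).
  A=α: p=0.2500, H(B|A=α) = 1.2098
  A=β: p=0.1700, H(B|A=β) = 1.1596
  A=γ: p=0.5800, H(B|A=γ) = 1.5424
Weighted sum = 1.394 bits.

1.394 bits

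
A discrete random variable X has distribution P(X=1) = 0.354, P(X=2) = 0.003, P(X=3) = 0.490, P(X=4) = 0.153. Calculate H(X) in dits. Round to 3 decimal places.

H(X) = −Σ p·log₁₀ p.
  −(0.354)·log₁₀(0.354) = 0.1597
  −(0.003)·log₁₀(0.003) = 0.0076
  −(0.490)·log₁₀(0.490) = 0.1518
  −(0.153)·log₁₀(0.153) = 0.1247
Sum: 0.1597 + 0.0076 + 0.1518 + 0.1247 = 0.444 dits.

0.444 dits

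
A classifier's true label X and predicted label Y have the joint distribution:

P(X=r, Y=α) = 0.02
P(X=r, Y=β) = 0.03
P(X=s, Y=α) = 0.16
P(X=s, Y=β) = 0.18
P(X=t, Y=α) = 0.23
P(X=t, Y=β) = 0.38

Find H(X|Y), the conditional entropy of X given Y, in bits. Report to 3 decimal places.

Chain rule: H(X|Y) = H(X,Y) − H(Y).
Marginals: p(X) = (0.0500, 0.3400, 0.6100), p(Y) = (0.4100, 0.5900).
H(X,Y) = 2.1511 bits; H(Y) = 0.9765 bits.
H(X|Y) = 2.1511 − 0.9765 = 1.175 bits.

1.175 bits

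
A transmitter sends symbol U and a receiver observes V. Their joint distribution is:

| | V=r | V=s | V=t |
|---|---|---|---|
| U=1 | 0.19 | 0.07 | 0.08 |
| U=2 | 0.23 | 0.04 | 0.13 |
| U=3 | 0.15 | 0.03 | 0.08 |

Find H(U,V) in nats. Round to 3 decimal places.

H(U,V) = −Σ p(x,y)·ln p(x,y) over all 9 cells.
  cell (1,r): −0.19·ln0.19 = 0.3155
  cell (1,s): −0.07·ln0.07 = 0.1861
  cell (1,t): −0.08·ln0.08 = 0.2021
  cell (2,r): −0.23·ln0.23 = 0.3380
  cell (2,s): −0.04·ln0.04 = 0.1288
  cell (2,t): −0.13·ln0.13 = 0.2652
  cell (3,r): −0.15·ln0.15 = 0.2846
  cell (3,s): −0.03·ln0.03 = 0.1052
  cell (3,t): −0.08·ln0.08 = 0.2021
Sum = 2.028 nats.

2.028 nats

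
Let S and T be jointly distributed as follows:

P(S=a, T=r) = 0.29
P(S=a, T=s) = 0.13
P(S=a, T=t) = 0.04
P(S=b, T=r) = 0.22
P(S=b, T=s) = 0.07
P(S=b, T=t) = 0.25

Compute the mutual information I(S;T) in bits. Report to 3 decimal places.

0.138 bits

Marginals: p(S) = (0.4600, 0.5400), p(T) = (0.5100, 0.2000, 0.2900).
I(S;T) = Σ p(x,y)·log₂[p(x,y)/(p(x)p(y))].
  (a,r): 0.29·log₂(1.2361) = 0.0887
  (a,s): 0.13·log₂(1.4130) = 0.0648
  (a,t): 0.04·log₂(0.2999) = -0.0695
  (b,r): 0.22·log₂(0.7988) = -0.0713
  (b,s): 0.07·log₂(0.6481) = -0.0438
  (b,t): 0.25·log₂(1.5964) = 0.1687
Sum = 0.138 bits.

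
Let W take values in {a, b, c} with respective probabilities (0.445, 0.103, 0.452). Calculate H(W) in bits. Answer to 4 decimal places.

H(W) = −Σ p·log₂ p.
  −(0.445)·log₂(0.445) = 0.51981
  −(0.103)·log₂(0.103) = 0.33777
  −(0.452)·log₂(0.452) = 0.51781
Sum: 0.51981 + 0.33777 + 0.51781 = 1.3754 bits.

1.3754 bits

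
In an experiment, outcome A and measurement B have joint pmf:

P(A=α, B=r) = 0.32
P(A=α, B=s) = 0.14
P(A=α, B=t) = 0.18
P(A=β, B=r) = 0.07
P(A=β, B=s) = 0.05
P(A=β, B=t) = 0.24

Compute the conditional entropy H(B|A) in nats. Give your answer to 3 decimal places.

0.974 nats

Marginals: p(A) = (0.6400, 0.3600), p(B) = (0.3900, 0.1900, 0.4200).
H(B|A) = Σ p(A) · H(B|A=·).
  A=α: p=0.6400, H(B|A=α) = 1.0358
  A=β: p=0.3600, H(B|A=β) = 0.8629
Weighted sum = 0.974 nats.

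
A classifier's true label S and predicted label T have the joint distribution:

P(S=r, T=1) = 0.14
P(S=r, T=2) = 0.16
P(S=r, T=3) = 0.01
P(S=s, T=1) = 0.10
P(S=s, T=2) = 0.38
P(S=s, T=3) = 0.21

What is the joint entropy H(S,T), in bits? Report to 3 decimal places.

H(S,T) = −Σ p(x,y)·log₂ p(x,y) over all 6 cells.
  cell (r,1): −0.14·log₂0.14 = 0.3971
  cell (r,2): −0.16·log₂0.16 = 0.4230
  cell (r,3): −0.01·log₂0.01 = 0.0664
  cell (s,1): −0.10·log₂0.10 = 0.3322
  cell (s,2): −0.38·log₂0.38 = 0.5305
  cell (s,3): −0.21·log₂0.21 = 0.4728
Sum = 2.222 bits.

2.222 bits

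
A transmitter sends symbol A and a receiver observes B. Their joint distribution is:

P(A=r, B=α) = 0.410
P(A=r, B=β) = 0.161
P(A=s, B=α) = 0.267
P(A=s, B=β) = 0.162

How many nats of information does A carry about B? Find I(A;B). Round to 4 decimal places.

Marginals: p(A) = (0.5710, 0.4290), p(B) = (0.6770, 0.3230).
I(A;B) = Σ p(x,y)·ln[p(x,y)/(p(x)p(y))].
  (r,α): 0.410·ln(1.0606) = 0.02413
  (r,β): 0.161·ln(0.8729) = -0.02188
  (s,α): 0.267·ln(0.9193) = -0.02246
  (s,β): 0.162·ln(1.1691) = 0.02531
Sum = 0.0051 nats.

0.0051 nats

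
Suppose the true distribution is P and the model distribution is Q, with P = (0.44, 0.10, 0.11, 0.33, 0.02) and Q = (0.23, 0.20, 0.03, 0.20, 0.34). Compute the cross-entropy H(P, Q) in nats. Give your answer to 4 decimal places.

H(P,Q) = −Σ p·ln q.
  −0.44·ln(0.23) = 0.64666
  −0.10·ln(0.20) = 0.16094
  −0.11·ln(0.03) = 0.38572
  −0.33·ln(0.20) = 0.53111
  −0.02·ln(0.34) = 0.02158
H(P,Q) = 1.7460 nats.

1.7460 nats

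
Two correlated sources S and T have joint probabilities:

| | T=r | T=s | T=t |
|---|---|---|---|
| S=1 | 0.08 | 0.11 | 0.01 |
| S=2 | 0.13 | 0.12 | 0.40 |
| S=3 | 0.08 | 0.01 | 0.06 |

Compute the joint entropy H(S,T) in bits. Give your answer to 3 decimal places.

H(S,T) = −Σ p(x,y)·log₂ p(x,y) over all 9 cells.
  cell (1,r): −0.08·log₂0.08 = 0.2915
  cell (1,s): −0.11·log₂0.11 = 0.3503
  cell (1,t): −0.01·log₂0.01 = 0.0664
  cell (2,r): −0.13·log₂0.13 = 0.3826
  cell (2,s): −0.12·log₂0.12 = 0.3671
  cell (2,t): −0.40·log₂0.40 = 0.5288
  cell (3,r): −0.08·log₂0.08 = 0.2915
  cell (3,s): −0.01·log₂0.01 = 0.0664
  cell (3,t): −0.06·log₂0.06 = 0.2435
Sum = 2.588 bits.

2.588 bits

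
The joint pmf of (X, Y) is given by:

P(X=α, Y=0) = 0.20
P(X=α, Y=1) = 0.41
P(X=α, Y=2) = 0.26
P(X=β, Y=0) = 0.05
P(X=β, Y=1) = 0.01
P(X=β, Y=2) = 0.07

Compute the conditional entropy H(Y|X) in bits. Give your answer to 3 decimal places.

1.491 bits

Chain rule: H(Y|X) = H(X,Y) − H(X).
Marginals: p(X) = (0.8700, 0.1300), p(Y) = (0.2500, 0.4200, 0.3300).
H(X,Y) = 2.0481 bits; H(X) = 0.5574 bits.
H(Y|X) = 2.0481 − 0.5574 = 1.491 bits.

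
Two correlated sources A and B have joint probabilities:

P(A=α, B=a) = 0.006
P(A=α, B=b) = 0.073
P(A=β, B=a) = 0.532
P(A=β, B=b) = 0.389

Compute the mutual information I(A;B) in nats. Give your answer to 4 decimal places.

0.0418 nats

Marginals: p(A) = (0.0790, 0.9210), p(B) = (0.5380, 0.4620).
I(A;B) = Σ p(x,y)·ln[p(x,y)/(p(x)p(y))].
  (α,a): 0.006·ln(0.1412) = -0.01175
  (α,b): 0.073·ln(2.0001) = 0.05060
  (β,a): 0.532·ln(1.0737) = 0.03781
  (β,b): 0.389·ln(0.9142) = -0.03489
Sum = 0.0418 nats.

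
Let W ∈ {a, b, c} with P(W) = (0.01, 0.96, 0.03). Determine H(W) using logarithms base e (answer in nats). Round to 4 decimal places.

H(W) = −Σ p·ln p.
  −(0.01)·ln(0.01) = 0.04605
  −(0.96)·ln(0.96) = 0.03919
  −(0.03)·ln(0.03) = 0.10520
Sum: 0.04605 + 0.03919 + 0.10520 = 0.1904 nats.

0.1904 nats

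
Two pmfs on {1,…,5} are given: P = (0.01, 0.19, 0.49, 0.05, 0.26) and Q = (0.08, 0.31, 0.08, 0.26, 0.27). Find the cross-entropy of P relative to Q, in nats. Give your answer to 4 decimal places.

1.8932 nats

H(P,Q) = −Σ p·ln q.
  −0.01·ln(0.08) = 0.02526
  −0.19·ln(0.31) = 0.22252
  −0.49·ln(0.08) = 1.23761
  −0.05·ln(0.26) = 0.06735
  −0.26·ln(0.27) = 0.34043
H(P,Q) = 1.8932 nats.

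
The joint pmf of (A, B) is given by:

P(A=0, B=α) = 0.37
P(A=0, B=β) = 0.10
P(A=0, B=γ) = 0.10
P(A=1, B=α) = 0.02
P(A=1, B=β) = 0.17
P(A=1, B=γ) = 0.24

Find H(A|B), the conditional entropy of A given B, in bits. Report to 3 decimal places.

0.668 bits

Chain rule: H(A|B) = H(A,B) − H(B).
Marginals: p(A) = (0.5700, 0.4300), p(B) = (0.3900, 0.2700, 0.3400).
H(A,B) = 2.2367 bits; H(B) = 1.5690 bits.
H(A|B) = 2.2367 − 1.5690 = 0.668 bits.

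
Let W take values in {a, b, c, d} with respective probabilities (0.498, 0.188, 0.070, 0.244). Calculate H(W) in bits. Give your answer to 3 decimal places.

1.719 bits

H(W) = −Σ p·log₂ p.
  −(0.498)·log₂(0.498) = 0.5009
  −(0.188)·log₂(0.188) = 0.4533
  −(0.070)·log₂(0.070) = 0.2686
  −(0.244)·log₂(0.244) = 0.4966
Sum: 0.5009 + 0.4533 + 0.2686 + 0.4966 = 1.719 bits.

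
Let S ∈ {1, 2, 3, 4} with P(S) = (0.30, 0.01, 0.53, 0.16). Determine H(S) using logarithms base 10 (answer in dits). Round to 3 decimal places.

0.450 dits

H(S) = −Σ p·log₁₀ p.
  −(0.30)·log₁₀(0.30) = 0.1569
  −(0.01)·log₁₀(0.01) = 0.0200
  −(0.53)·log₁₀(0.53) = 0.1461
  −(0.16)·log₁₀(0.16) = 0.1273
Sum: 0.1569 + 0.0200 + 0.1461 + 0.1273 = 0.450 dits.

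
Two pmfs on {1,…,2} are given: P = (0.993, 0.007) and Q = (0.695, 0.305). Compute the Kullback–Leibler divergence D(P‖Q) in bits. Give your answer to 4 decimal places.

D(P‖Q) = Σ p·log₂(p/q).
  0.993·log₂(0.993/0.695) = 0.51118
  0.007·log₂(0.007/0.305) = -0.03812
D(P‖Q) = 0.4731 bits.

0.4731 bits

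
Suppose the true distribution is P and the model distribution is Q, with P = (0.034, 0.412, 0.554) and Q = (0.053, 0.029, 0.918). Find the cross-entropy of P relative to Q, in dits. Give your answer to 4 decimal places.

H(P,Q) = −Σ p·log₁₀ q.
  −0.034·log₁₀(0.053) = 0.04337
  −0.412·log₁₀(0.029) = 0.63349
  −0.554·log₁₀(0.918) = 0.02059
H(P,Q) = 0.6975 dits.

0.6975 dits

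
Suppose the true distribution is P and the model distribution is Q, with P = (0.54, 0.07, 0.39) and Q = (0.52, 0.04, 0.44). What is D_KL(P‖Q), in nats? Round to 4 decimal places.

0.0125 nats

D(P‖Q) = Σ p·ln(p/q).
  0.54·ln(0.54/0.52) = 0.02038
  0.07·ln(0.07/0.04) = 0.03917
  0.39·ln(0.39/0.44) = -0.04704
D(P‖Q) = 0.0125 nats.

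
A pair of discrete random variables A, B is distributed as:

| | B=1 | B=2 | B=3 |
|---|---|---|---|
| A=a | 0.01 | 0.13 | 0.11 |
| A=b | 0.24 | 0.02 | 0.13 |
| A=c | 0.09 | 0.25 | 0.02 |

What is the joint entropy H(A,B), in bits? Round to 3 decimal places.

2.715 bits

H(A,B) = −Σ p(x,y)·log₂ p(x,y) over all 9 cells.
  cell (a,1): −0.01·log₂0.01 = 0.0664
  cell (a,2): −0.13·log₂0.13 = 0.3826
  cell (a,3): −0.11·log₂0.11 = 0.3503
  cell (b,1): −0.24·log₂0.24 = 0.4941
  cell (b,2): −0.02·log₂0.02 = 0.1129
  cell (b,3): −0.13·log₂0.13 = 0.3826
  cell (c,1): −0.09·log₂0.09 = 0.3127
  cell (c,2): −0.25·log₂0.25 = 0.5000
  cell (c,3): −0.02·log₂0.02 = 0.1129
Sum = 2.715 bits.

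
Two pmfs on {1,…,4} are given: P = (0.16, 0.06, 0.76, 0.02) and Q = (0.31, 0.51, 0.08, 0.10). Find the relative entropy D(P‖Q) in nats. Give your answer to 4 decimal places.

1.4446 nats

D(P‖Q) = Σ p·ln(p/q).
  0.16·ln(0.16/0.31) = -0.10582
  0.06·ln(0.06/0.51) = -0.12840
  0.76·ln(0.76/0.08) = 1.71098
  0.02·ln(0.02/0.10) = -0.03219
D(P‖Q) = 1.4446 nats.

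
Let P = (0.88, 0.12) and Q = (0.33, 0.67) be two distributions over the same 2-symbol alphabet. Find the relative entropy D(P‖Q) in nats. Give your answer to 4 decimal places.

D(P‖Q) = Σ p·ln(p/q).
  0.88·ln(0.88/0.33) = 0.86313
  0.12·ln(0.12/0.67) = -0.20637
D(P‖Q) = 0.6568 nats.

0.6568 nats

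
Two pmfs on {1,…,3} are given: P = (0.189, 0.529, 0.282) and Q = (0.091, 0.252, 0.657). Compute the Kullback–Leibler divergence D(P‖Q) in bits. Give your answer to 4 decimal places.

D(P‖Q) = Σ p·log₂(p/q).
  0.189·log₂(0.189/0.091) = 0.19929
  0.529·log₂(0.529/0.252) = 0.56595
  0.282·log₂(0.282/0.657) = -0.34410
D(P‖Q) = 0.4211 bits.

0.4211 bits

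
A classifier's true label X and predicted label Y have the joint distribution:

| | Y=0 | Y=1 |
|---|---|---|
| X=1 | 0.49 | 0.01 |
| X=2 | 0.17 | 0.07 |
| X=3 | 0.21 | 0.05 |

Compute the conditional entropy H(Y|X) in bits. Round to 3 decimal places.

Marginals: p(X) = (0.5000, 0.2400, 0.2600), p(Y) = (0.8700, 0.1300).
H(Y|X) = Σ p(X) · H(Y|X=·).
  X=1: p=0.5000, H(Y|X=1) = 0.1414
  X=2: p=0.2400, H(Y|X=2) = 0.8709
  X=3: p=0.2600, H(Y|X=3) = 0.7063
Weighted sum = 0.463 bits.

0.463 bits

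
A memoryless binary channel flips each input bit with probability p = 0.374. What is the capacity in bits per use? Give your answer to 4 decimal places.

Binary symmetric channel: C = 1 − h₂(ε) where h₂ is the binary entropy function.
h₂(0.374) = −0.374·log₂0.374 − 0.626·log₂0.626 = 0.9537.
C = 1 − 0.9537 = 0.0463 bits per channel use.

0.0463 bits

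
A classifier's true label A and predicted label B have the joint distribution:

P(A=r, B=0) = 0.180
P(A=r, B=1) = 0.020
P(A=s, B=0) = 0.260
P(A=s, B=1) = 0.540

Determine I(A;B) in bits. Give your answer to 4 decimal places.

Marginals: p(A) = (0.2000, 0.8000), p(B) = (0.4400, 0.5600).
I(A;B) = H(A) + H(B) − H(A,B).
H(A) = 0.7219, H(B) = 0.9896, H(A,B) = 1.5435.
I(A;B) = 0.7219 + 0.9896 − 1.5435 = 0.1680 bits.

0.1680 bits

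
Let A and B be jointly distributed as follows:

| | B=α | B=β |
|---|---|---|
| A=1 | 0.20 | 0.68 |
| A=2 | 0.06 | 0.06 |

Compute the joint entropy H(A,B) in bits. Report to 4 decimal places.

H(A,B) = −Σ p(x,y)·log₂ p(x,y) over all 4 cells.
  cell (1,α): −0.20·log₂0.20 = 0.46439
  cell (1,β): −0.68·log₂0.68 = 0.37835
  cell (2,α): −0.06·log₂0.06 = 0.24353
  cell (2,β): −0.06·log₂0.06 = 0.24353
Sum = 1.3298 bits.

1.3298 bits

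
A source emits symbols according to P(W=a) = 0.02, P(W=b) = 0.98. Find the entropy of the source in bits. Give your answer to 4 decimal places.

0.1414 bits

H(W) = −Σ p·log₂ p.
  −(0.02)·log₂(0.02) = 0.11288
  −(0.98)·log₂(0.98) = 0.02856
Sum: 0.11288 + 0.02856 = 0.1414 bits.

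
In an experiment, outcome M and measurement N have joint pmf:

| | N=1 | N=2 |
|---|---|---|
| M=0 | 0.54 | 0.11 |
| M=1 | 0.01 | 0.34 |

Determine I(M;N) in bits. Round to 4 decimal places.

Marginals: p(M) = (0.6500, 0.3500), p(N) = (0.5500, 0.4500).
I(M;N) = Σ p(x,y)·log₂[p(x,y)/(p(x)p(y))].
  (0,1): 0.54·log₂(1.5105) = 0.32131
  (0,2): 0.11·log₂(0.3761) = -0.15520
  (1,1): 0.01·log₂(0.0519) = -0.04267
  (1,2): 0.34·log₂(2.1587) = 0.37746
Sum = 0.5009 bits.

0.5009 bits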